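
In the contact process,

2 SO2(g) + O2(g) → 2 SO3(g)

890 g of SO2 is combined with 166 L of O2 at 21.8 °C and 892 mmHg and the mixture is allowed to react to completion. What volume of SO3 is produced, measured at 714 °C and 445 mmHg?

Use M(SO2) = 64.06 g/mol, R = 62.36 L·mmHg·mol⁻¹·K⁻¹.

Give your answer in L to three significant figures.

n(SO2) = 890 / 64.06 = 13.89 mol
n(O2) = PV/RT = (892 × 166) / (62.36 × 294.95) = 8.050 mol
For 13.89 mol SO2, stoichiometry requires (1/2) × 13.89 = 6.945 mol O2; 8.050 mol is available, so SO2 is limiting.
n(SO3) = (2/2) × 13.89 = 13.89 mol
V(SO3) = nRT/P = 13.89 × 62.36 × 987.15 / 445 = 1921 L

1920 L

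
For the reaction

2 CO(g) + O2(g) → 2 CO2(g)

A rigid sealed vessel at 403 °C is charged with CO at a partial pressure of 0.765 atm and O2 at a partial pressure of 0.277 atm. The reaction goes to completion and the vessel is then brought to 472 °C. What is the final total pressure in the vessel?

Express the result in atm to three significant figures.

0.843 atm

Because the vessel is rigid and T is held at 403 °C, work the stoichiometry in partial pressures (P_i = n_iRT/V).
P(O2) required for 0.765 atm of CO = (1/2) × 0.765 = 0.3825 atm; available 0.277 atm, so O2 is limiting.
P(CO) remaining = 0.765 − (2/1) × 0.277 = 0.2110 atm
P(gaseous products) = (2)/1 × 0.277 = 0.5540 atm
P_total at 403 °C = 0.2110 + 0.5540 = 0.7650 atm
Scaling to 472 °C: P = 0.7650 × 745.15/676.15 = 0.8431 atm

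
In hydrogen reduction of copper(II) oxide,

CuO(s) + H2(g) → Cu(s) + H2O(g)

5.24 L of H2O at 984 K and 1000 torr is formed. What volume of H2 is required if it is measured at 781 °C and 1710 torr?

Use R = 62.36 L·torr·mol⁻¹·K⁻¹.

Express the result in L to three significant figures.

3.28 L

n(H2O) = PV/RT = (1000 × 5.24) / (62.36 × 984) = 0.08539 mol
n(H2) = (1/1) × 0.08539 = 0.08539 mol
V = nRT/P = 0.08539 × 62.36 × 1054.15 / 1710 = 3.283 L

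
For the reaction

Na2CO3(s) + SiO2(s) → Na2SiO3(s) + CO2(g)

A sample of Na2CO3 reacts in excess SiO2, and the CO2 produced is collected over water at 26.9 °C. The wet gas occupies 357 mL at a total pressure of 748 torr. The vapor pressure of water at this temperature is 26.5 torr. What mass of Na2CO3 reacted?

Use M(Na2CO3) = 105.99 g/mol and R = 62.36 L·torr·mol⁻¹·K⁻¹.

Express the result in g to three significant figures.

P(CO2) = 748 − 26.5 = 721.5 torr
n(CO2) = PV/RT = (721.5 × 0.3570) / (62.36 × 300.05) = 0.01377 mol
n(Na2CO3) = (1/1) × 0.01377 = 0.01377 mol
m(Na2CO3) = 0.01377 × 105.99 = 1.459 g

1.46 g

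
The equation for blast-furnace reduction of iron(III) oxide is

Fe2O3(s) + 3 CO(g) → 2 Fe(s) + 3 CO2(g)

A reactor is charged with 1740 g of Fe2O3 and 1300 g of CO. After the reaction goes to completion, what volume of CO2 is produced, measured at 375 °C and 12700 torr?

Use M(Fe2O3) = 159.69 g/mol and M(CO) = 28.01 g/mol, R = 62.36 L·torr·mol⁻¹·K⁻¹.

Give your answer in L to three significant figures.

104 L

n(Fe2O3) = 1740 / 159.69 = 10.90 mol
n(CO) = 1300 / 28.01 = 46.41 mol
For 10.90 mol Fe2O3, stoichiometry requires (3/1) × 10.90 = 32.70 mol CO; 46.41 mol is available, so Fe2O3 is limiting.
n(CO2) = (3/1) × 10.90 = 32.70 mol
V(CO2) = nRT/P = 32.70 × 62.36 × 648.15 / 12700 = 104.1 L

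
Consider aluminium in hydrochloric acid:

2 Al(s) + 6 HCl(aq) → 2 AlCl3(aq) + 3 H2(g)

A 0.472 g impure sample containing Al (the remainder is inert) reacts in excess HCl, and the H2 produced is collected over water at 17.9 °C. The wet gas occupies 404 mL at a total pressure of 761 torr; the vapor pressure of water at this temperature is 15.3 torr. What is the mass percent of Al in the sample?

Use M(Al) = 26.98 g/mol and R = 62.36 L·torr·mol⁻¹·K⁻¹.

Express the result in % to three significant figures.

63.3 %

P(H2) = 761 − 15.3 = 745.7 torr
n(H2) = PV/RT = (745.7 × 0.4040) / (62.36 × 291.05) = 0.01660 mol
n(Al) = (2/3) × 0.01660 = 0.01107 mol
m(Al) = 0.01107 × 26.98 = 0.2987 g
%Al = 0.2987 / 0.472 × 100 = 63.28%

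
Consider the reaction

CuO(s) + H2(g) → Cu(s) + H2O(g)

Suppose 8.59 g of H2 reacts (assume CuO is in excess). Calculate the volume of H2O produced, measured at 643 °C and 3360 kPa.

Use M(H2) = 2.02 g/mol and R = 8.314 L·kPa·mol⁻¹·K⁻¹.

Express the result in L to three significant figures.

n(H2) = 8.590 / 2.02 = 4.252 mol
n(H2O) = (1/1) × 4.252 = 4.252 mol
V = nRT/P = 4.252 × 8.314 × 916.15 / 3360 = 9.639 L

9.64 L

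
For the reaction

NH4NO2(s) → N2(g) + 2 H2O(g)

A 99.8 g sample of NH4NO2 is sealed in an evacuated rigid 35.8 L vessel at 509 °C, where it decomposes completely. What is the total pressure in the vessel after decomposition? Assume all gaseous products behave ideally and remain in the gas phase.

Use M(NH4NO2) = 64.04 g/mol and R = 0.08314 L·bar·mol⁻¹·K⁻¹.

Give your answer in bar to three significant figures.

8.49 bar

n(NH4NO2) = 99.8 / 64.04 = 1.558 mol
n(gas produced) = (3/1) × 1.558 = 4.674 mol
P = nRT/V = 4.674 × 0.08314 × 782.15 / 35.8 = 8.490 bar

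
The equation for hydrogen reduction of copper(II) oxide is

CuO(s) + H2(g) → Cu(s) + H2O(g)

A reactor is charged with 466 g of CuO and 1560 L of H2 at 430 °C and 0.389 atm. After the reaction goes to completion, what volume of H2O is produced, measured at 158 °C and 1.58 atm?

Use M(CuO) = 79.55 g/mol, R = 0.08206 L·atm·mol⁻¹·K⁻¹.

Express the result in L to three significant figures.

131 L

n(CuO) = 466 / 79.55 = 5.858 mol
n(H2) = PV/RT = (0.389 × 1560) / (0.08206 × 703.15) = 10.52 mol
For 5.858 mol CuO, stoichiometry requires (1/1) × 5.858 = 5.858 mol H2; 10.52 mol is available, so CuO is limiting.
n(H2O) = (1/1) × 5.858 = 5.858 mol
V(H2O) = nRT/P = 5.858 × 0.08206 × 431.15 / 1.58 = 131.2 L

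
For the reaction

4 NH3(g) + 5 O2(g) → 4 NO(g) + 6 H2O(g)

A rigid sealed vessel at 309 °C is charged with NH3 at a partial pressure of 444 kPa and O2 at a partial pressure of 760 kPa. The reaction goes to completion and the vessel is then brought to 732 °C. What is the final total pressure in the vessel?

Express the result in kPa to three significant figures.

At constant V, partial pressures at 309 °C are proportional to moles, so apply stoichiometry directly to pressures.
P(O2) required for 444 kPa of NH3 = (5/4) × 444 = 555.0 kPa; available 760 kPa, so NH3 is limiting.
P(O2) remaining = 760 − (5/4) × 444 = 205.0 kPa
P(gaseous products) = (4+6)/4 × 444 = 1110 kPa
P_total at 309 °C = 205.0 + 1110 = 1315 kPa
Scaling to 732 °C: P = 1315 × 1005.15/582.15 = 2271 kPa

2270 kPa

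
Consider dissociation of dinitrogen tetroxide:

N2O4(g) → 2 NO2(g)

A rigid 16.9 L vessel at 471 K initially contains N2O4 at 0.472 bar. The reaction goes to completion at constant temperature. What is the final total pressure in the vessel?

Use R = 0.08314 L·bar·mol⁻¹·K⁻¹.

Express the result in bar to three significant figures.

Rigid vessel, constant T ⇒ P scales with total gas moles (1 → 2).
P_final = (2/1) × 0.472 = 0.9440 bar

0.944 bar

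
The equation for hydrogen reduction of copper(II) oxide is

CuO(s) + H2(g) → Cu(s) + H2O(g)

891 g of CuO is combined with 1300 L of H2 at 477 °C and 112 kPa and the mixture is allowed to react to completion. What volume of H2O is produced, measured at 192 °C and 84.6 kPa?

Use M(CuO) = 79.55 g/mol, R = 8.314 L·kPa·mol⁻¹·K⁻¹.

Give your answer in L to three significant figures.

n(CuO) = 891 / 79.55 = 11.20 mol
n(H2) = PV/RT = (112 × 1300) / (8.314 × 750.15) = 23.35 mol
For 11.20 mol CuO, stoichiometry requires (1/1) × 11.20 = 11.20 mol H2; 23.35 mol is available, so CuO is limiting.
n(H2O) = (1/1) × 11.20 = 11.20 mol
V(H2O) = nRT/P = 11.20 × 8.314 × 465.15 / 84.6 = 512.0 L

512 L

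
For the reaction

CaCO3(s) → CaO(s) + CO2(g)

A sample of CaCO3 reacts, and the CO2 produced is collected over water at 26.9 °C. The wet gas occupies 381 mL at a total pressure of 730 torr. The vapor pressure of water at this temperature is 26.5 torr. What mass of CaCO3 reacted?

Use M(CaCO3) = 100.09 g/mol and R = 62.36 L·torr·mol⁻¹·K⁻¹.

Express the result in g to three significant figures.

1.43 g

P(CO2) = 730 − 26.5 = 703.5 torr
n(CO2) = PV/RT = (703.5 × 0.3810) / (62.36 × 300.05) = 0.01432 mol
n(CaCO3) = (1/1) × 0.01432 = 0.01432 mol
m(CaCO3) = 0.01432 × 100.09 = 1.433 g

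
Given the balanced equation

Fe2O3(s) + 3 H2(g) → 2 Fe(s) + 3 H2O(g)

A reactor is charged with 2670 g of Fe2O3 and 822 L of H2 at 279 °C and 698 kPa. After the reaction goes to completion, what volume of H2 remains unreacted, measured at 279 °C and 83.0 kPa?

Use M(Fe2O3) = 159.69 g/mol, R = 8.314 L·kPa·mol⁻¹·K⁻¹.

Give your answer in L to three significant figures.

4140 L

n(Fe2O3) = 2670 / 159.69 = 16.72 mol
n(H2) = PV/RT = (698 × 822) / (8.314 × 552.15) = 125.0 mol
For 16.72 mol Fe2O3, stoichiometry requires (3/1) × 16.72 = 50.16 mol H2; 125.0 mol is available, so Fe2O3 is limiting.
n(H2) consumed = (3/1) × 16.72 = 50.16 mol; remaining = 125.0 − 50.16 = 74.84 mol
V(H2) = nRT/P = 74.84 × 8.314 × 552.15 / 83.0 = 4139 L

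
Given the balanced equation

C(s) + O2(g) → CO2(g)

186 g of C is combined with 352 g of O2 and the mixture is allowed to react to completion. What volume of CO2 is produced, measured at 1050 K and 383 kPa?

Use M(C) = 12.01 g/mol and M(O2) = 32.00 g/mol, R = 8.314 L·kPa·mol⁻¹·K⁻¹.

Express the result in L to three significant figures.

251 L

n(C) = 186 / 12.01 = 15.49 mol
n(O2) = 352 / 32.00 = 11.00 mol
For 15.49 mol C, stoichiometry requires (1/1) × 15.49 = 15.49 mol O2; 11.00 mol is available, so O2 is limiting.
n(CO2) = (1/1) × 11.00 = 11.00 mol
V(CO2) = nRT/P = 11.00 × 8.314 × 1050 / 383 = 250.7 L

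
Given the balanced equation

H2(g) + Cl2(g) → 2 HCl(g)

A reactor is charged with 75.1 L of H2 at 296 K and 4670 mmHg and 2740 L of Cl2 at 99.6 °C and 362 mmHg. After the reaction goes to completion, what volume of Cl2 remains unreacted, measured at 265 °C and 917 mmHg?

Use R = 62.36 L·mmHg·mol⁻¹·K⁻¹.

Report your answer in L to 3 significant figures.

n(H2) = PV/RT = (4670 × 75.1) / (62.36 × 296) = 19.00 mol
n(Cl2) = PV/RT = (362 × 2740) / (62.36 × 372.75) = 42.67 mol
For 19.00 mol H2, stoichiometry requires (1/1) × 19.00 = 19.00 mol Cl2; 42.67 mol is available, so H2 is limiting.
n(Cl2) consumed = (1/1) × 19.00 = 19.00 mol; remaining = 42.67 − 19.00 = 23.67 mol
V(Cl2) = nRT/P = 23.67 × 62.36 × 538.15 / 917 = 866.2 L

866 L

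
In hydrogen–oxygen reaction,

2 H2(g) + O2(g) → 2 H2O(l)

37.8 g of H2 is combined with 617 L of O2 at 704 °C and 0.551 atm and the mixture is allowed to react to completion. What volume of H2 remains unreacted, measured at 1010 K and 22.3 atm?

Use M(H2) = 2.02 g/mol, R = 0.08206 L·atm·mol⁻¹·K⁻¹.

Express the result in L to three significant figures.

38.0 L

n(H2) = 37.8 / 2.02 = 18.71 mol
n(O2) = PV/RT = (0.551 × 617) / (0.08206 × 977.15) = 4.240 mol
For 18.71 mol H2, stoichiometry requires (1/2) × 18.71 = 9.355 mol O2; 4.240 mol is available, so O2 is limiting.
n(H2) consumed = (2/1) × 4.240 = 8.480 mol; remaining = 18.71 − 8.480 = 10.23 mol
V(H2) = nRT/P = 10.23 × 0.08206 × 1010 / 22.3 = 38.02 L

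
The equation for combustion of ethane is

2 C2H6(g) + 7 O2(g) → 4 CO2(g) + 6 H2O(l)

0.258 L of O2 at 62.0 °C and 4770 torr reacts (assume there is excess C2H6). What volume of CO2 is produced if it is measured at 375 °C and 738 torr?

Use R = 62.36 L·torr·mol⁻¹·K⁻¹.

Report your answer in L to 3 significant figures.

n(O2) = PV/RT = (4770 × 0.258) / (62.36 × 335.15) = 0.05888 mol
n(CO2) = (4/7) × 0.05888 = 0.03365 mol
V = nRT/P = 0.03365 × 62.36 × 648.15 / 738 = 1.843 L

1.84 L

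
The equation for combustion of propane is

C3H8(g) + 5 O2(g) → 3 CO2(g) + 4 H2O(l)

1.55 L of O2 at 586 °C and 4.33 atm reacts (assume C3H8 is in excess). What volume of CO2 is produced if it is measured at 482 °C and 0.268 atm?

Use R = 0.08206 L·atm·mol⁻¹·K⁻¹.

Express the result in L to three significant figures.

n(O2) = PV/RT = (4.33 × 1.55) / (0.08206 × 859.15) = 0.09520 mol
n(CO2) = (3/5) × 0.09520 = 0.05712 mol
V = nRT/P = 0.05712 × 0.08206 × 755.15 / 0.268 = 13.21 L

13.2 L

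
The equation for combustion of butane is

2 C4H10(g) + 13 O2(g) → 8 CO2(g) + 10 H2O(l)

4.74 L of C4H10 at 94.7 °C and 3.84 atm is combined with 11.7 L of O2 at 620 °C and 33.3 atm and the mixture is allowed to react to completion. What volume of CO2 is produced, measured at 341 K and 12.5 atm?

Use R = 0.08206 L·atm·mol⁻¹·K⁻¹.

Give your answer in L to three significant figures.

n(C4H10) = PV/RT = (3.84 × 4.74) / (0.08206 × 367.85) = 0.6030 mol
n(O2) = PV/RT = (33.3 × 11.7) / (0.08206 × 893.15) = 5.316 mol
For 0.6030 mol C4H10, stoichiometry requires (13/2) × 0.6030 = 3.919 mol O2; 5.316 mol is available, so C4H10 is limiting.
n(CO2) = (8/2) × 0.6030 = 2.412 mol
V(CO2) = nRT/P = 2.412 × 0.08206 × 341 / 12.5 = 5.399 L

5.40 L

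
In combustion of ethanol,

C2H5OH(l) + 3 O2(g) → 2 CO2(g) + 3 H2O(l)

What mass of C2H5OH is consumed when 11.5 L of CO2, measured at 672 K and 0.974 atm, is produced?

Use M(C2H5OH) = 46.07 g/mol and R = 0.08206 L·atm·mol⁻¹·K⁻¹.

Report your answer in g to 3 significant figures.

4.68 g

n(CO2) = PV/RT = (0.974 × 11.5) / (0.08206 × 672) = 0.2031 mol
n(C2H5OH) = (1/2) × 0.2031 = 0.1016 mol
m(C2H5OH) = 0.1016 × 46.07 = 4.681 g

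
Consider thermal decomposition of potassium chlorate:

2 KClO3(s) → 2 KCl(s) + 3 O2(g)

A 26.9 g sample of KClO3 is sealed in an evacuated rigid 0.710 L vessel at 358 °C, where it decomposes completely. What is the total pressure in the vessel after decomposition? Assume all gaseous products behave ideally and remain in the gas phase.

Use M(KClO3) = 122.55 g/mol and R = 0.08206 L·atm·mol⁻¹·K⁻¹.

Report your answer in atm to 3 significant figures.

n(KClO3) = 26.9 / 122.55 = 0.2195 mol
n(gas produced) = (3/2) × 0.2195 = 0.3292 mol
P = nRT/V = 0.3292 × 0.08206 × 631.15 / 0.710 = 24.01 atm

24.0 atm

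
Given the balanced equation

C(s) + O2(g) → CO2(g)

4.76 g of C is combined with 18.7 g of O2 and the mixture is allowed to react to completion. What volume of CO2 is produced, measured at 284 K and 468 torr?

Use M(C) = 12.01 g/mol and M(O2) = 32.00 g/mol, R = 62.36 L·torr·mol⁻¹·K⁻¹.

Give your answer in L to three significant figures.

n(C) = 4.76 / 12.01 = 0.3963 mol
n(O2) = 18.7 / 32.00 = 0.5844 mol
For 0.3963 mol C, stoichiometry requires (1/1) × 0.3963 = 0.3963 mol O2; 0.5844 mol is available, so C is limiting.
n(CO2) = (1/1) × 0.3963 = 0.3963 mol
V(CO2) = nRT/P = 0.3963 × 62.36 × 284 / 468 = 15.00 L

15.0 L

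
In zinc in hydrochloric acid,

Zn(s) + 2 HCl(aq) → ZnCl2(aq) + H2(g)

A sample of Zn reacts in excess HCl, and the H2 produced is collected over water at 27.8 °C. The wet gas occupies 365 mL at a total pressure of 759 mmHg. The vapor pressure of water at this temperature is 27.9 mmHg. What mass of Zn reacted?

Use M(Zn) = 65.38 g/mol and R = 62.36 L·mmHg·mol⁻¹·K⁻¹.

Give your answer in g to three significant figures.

0.930 g

P(H2) = 759 − 27.9 = 731.1 mmHg
n(H2) = PV/RT = (731.1 × 0.3650) / (62.36 × 300.95) = 0.01422 mol
n(Zn) = (1/1) × 0.01422 = 0.01422 mol
m(Zn) = 0.01422 × 65.38 = 0.9297 g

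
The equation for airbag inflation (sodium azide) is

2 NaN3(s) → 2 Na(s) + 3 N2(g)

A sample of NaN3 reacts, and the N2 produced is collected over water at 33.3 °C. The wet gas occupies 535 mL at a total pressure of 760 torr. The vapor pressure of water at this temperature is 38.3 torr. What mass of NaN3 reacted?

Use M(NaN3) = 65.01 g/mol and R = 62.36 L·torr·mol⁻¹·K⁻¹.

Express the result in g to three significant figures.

0.876 g

P(N2) = 760 − 38.3 = 721.7 torr
n(N2) = PV/RT = (721.7 × 0.5350) / (62.36 × 306.45) = 0.02020 mol
n(NaN3) = (2/3) × 0.02020 = 0.01347 mol
m(NaN3) = 0.01347 × 65.01 = 0.8757 g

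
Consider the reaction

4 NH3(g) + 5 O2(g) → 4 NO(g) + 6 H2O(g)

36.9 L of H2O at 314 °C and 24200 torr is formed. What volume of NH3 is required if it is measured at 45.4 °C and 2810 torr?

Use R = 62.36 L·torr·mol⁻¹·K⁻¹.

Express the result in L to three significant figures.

115 L

n(H2O) = PV/RT = (24200 × 36.9) / (62.36 × 587.15) = 24.39 mol
n(NH3) = (4/6) × 24.39 = 16.26 mol
V = nRT/P = 16.26 × 62.36 × 318.55 / 2810 = 114.9 L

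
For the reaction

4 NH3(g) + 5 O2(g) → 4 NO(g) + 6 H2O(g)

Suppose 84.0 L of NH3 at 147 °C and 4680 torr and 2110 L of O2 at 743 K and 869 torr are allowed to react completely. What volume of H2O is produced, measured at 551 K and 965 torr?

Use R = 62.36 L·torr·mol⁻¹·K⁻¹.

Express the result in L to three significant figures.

n(NH3) = PV/RT = (4680 × 84.0) / (62.36 × 420.15) = 15.00 mol
n(O2) = PV/RT = (869 × 2110) / (62.36 × 743) = 39.57 mol
For 15.00 mol NH3, stoichiometry requires (5/4) × 15.00 = 18.75 mol O2; 39.57 mol is available, so NH3 is limiting.
n(H2O) = (6/4) × 15.00 = 22.50 mol
V(H2O) = nRT/P = 22.50 × 62.36 × 551 / 965 = 801.1 L

801 L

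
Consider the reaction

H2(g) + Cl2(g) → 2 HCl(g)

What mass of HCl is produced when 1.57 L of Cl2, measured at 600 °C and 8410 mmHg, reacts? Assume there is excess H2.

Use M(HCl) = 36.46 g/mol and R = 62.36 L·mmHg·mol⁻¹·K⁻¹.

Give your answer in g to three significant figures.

17.7 g

n(Cl2) = PV/RT = (8410 × 1.57) / (62.36 × 873.15) = 0.2425 mol
n(HCl) = (2/1) × 0.2425 = 0.4850 mol
m(HCl) = 0.4850 × 36.46 = 17.68 g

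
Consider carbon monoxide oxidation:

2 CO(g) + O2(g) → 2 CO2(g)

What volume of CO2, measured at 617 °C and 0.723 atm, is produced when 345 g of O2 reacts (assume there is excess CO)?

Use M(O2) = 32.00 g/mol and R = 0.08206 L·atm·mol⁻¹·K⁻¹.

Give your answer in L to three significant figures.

n(O2) = 345.0 / 32.00 = 10.78 mol
n(CO2) = (2/1) × 10.78 = 21.56 mol
V = nRT/P = 21.56 × 0.08206 × 890.15 / 0.723 = 2178 L

2180 L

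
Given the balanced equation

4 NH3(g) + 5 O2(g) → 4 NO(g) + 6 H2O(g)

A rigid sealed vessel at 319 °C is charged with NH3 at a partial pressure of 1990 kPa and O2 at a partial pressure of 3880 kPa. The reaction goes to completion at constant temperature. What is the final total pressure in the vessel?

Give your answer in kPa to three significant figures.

With V and T fixed, P_i ∝ n_i, so the mole ratios apply directly to partial pressures at 319 °C.
P(O2) required for 1990 kPa of NH3 = (5/4) × 1990 = 2488 kPa; available 3880 kPa, so NH3 is limiting.
P(O2) remaining = 3880 − (5/4) × 1990 = 1392 kPa
P(gaseous products) = (4+6)/4 × 1990 = 4975 kPa
P_total at 319 °C = 1392 + 4975 = 6367 kPa

6370 kPa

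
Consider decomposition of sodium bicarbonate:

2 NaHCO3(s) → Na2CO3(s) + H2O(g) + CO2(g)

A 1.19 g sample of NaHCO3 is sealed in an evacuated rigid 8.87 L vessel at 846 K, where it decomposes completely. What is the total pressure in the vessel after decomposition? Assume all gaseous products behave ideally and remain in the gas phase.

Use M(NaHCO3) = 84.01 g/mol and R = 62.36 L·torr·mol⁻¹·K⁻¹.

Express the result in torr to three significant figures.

n(NaHCO3) = 1.19 / 84.01 = 0.01416 mol
n(gas produced) = (2/2) × 0.01416 = 0.01416 mol
P = nRT/V = 0.01416 × 62.36 × 846 / 8.87 = 84.22 torr

84.2 torr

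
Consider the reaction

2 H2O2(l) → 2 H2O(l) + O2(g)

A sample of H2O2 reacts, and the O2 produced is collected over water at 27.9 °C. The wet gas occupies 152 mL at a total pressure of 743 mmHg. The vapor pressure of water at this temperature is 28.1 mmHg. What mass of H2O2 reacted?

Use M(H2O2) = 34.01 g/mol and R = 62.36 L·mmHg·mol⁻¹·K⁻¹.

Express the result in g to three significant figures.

0.394 g

P(O2) = 743 − 28.1 = 714.9 mmHg
n(O2) = PV/RT = (714.9 × 0.1520) / (62.36 × 301.05) = 0.005788 mol
n(H2O2) = (2/1) × 0.005788 = 0.01158 mol
m(H2O2) = 0.01158 × 34.01 = 0.3938 g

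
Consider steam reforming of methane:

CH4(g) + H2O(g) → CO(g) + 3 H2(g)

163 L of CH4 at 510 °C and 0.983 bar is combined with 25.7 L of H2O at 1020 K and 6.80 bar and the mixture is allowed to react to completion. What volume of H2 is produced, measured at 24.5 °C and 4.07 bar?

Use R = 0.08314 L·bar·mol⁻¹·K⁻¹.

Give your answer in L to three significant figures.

n(CH4) = PV/RT = (0.983 × 163) / (0.08314 × 783.15) = 2.461 mol
n(H2O) = PV/RT = (6.80 × 25.7) / (0.08314 × 1020) = 2.061 mol
For 2.461 mol CH4, stoichiometry requires (1/1) × 2.461 = 2.461 mol H2O; 2.061 mol is available, so H2O is limiting.
n(H2) = (3/1) × 2.061 = 6.183 mol
V(H2) = nRT/P = 6.183 × 0.08314 × 297.65 / 4.07 = 37.59 L

37.6 L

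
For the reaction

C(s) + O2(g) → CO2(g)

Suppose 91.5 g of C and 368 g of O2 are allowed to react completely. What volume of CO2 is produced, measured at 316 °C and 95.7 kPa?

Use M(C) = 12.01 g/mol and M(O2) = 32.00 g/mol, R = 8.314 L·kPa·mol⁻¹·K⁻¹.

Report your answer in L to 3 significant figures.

n(C) = 91.5 / 12.01 = 7.619 mol
n(O2) = 368 / 32.00 = 11.50 mol
For 7.619 mol C, stoichiometry requires (1/1) × 7.619 = 7.619 mol O2; 11.50 mol is available, so C is limiting.
n(CO2) = (1/1) × 7.619 = 7.619 mol
V(CO2) = nRT/P = 7.619 × 8.314 × 589.15 / 95.7 = 390.0 L

390 L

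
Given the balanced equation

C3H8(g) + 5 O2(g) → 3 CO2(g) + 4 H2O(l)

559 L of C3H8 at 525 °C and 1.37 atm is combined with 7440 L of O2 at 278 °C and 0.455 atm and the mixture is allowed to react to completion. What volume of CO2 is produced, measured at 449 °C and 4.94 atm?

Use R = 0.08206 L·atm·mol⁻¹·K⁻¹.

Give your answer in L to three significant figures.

n(C3H8) = PV/RT = (1.37 × 559) / (0.08206 × 798.15) = 11.69 mol
n(O2) = PV/RT = (0.455 × 7440) / (0.08206 × 551.15) = 74.85 mol
For 11.69 mol C3H8, stoichiometry requires (5/1) × 11.69 = 58.45 mol O2; 74.85 mol is available, so C3H8 is limiting.
n(CO2) = (3/1) × 11.69 = 35.07 mol
V(CO2) = nRT/P = 35.07 × 0.08206 × 722.15 / 4.94 = 420.7 L

421 L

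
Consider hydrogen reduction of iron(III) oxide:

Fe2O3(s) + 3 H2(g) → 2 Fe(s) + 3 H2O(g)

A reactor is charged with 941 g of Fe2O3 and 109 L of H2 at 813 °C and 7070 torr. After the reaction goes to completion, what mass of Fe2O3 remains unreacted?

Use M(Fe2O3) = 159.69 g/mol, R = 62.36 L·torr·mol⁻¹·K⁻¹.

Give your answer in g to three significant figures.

n(Fe2O3) = 941 / 159.69 = 5.893 mol
n(H2) = PV/RT = (7070 × 109) / (62.36 × 1086.15) = 11.38 mol
For 5.893 mol Fe2O3, stoichiometry requires (3/1) × 5.893 = 17.68 mol H2; 11.38 mol is available, so H2 is limiting.
n(Fe2O3) consumed = (1/3) × 11.38 = 3.793 mol; remaining = 5.893 − 3.793 = 2.100 mol
m(Fe2O3) = 2.100 × 159.69 = 335.3 g

335 g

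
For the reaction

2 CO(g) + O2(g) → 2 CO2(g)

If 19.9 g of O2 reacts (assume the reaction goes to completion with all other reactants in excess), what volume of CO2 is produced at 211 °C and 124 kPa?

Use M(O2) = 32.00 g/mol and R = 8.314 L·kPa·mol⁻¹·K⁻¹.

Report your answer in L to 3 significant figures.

40.4 L

n(O2) = 19.90 / 32.00 = 0.6219 mol
n(CO2) = (2/1) × 0.6219 = 1.244 mol
V = nRT/P = 1.244 × 8.314 × 484.15 / 124 = 40.38 L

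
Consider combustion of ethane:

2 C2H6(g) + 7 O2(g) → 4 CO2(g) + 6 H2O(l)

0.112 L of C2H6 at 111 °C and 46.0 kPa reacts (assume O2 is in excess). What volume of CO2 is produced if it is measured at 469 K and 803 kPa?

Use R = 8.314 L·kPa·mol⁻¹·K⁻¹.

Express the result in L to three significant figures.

0.0157 L

n(C2H6) = PV/RT = (46.0 × 0.112) / (8.314 × 384.15) = 0.001613 mol
n(CO2) = (4/2) × 0.001613 = 0.003226 mol
V = nRT/P = 0.003226 × 8.314 × 469 / 803 = 0.01567 L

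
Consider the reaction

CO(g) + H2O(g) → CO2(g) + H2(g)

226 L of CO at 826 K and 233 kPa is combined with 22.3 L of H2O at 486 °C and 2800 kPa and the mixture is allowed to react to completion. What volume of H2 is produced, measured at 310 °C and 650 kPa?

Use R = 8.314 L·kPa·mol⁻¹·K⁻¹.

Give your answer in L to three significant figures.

n(CO) = PV/RT = (233 × 226) / (8.314 × 826) = 7.668 mol
n(H2O) = PV/RT = (2800 × 22.3) / (8.314 × 759.15) = 9.893 mol
For 7.668 mol CO, stoichiometry requires (1/1) × 7.668 = 7.668 mol H2O; 9.893 mol is available, so CO is limiting.
n(H2) = (1/1) × 7.668 = 7.668 mol
V(H2) = nRT/P = 7.668 × 8.314 × 583.15 / 650 = 57.20 L

57.2 L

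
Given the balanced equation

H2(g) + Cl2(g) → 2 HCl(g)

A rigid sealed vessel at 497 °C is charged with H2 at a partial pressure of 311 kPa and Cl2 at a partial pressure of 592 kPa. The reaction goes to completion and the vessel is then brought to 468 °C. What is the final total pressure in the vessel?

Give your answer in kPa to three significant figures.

869 kPa

At constant V, partial pressures at 497 °C are proportional to moles, so apply stoichiometry directly to pressures.
P(Cl2) required for 311 kPa of H2 = (1/1) × 311 = 311.0 kPa; available 592 kPa, so H2 is limiting.
P(Cl2) remaining = 592 − (1/1) × 311 = 281.0 kPa
P(gaseous products) = (2)/1 × 311 = 622.0 kPa
P_total at 497 °C = 281.0 + 622.0 = 903.0 kPa
Scaling to 468 °C: P = 903.0 × 741.15/770.15 = 869.0 kPa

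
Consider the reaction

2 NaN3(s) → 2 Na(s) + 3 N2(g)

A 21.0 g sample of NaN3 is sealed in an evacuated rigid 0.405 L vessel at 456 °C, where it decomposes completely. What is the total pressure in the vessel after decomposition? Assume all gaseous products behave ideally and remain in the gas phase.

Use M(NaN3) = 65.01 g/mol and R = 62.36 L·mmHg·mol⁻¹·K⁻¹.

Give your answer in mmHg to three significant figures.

n(NaN3) = 21.0 / 65.01 = 0.3230 mol
n(gas produced) = (3/2) × 0.3230 = 0.4845 mol
P = nRT/V = 0.4845 × 62.36 × 729.15 / 0.405 = 54400 mmHg

54400 mmHg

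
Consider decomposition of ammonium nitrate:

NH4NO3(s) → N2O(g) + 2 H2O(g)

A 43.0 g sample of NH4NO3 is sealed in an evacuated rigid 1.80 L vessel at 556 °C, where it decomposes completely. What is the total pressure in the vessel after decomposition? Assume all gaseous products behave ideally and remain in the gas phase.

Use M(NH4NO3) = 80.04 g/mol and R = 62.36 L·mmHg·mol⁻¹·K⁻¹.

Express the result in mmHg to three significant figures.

46300 mmHg

n(NH4NO3) = 43.0 / 80.04 = 0.5372 mol
n(gas produced) = (3/1) × 0.5372 = 1.612 mol
P = nRT/V = 1.612 × 62.36 × 829.15 / 1.80 = 46310 mmHg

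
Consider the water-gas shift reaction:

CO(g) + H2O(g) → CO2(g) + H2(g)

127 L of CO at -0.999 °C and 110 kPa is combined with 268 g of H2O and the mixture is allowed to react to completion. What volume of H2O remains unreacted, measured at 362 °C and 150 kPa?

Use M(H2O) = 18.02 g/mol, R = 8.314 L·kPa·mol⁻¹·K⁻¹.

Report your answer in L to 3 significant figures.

306 L

n(CO) = PV/RT = (110 × 127) / (8.314 × 272.151) = 6.174 mol
n(H2O) = 268 / 18.02 = 14.87 mol
For 6.174 mol CO, stoichiometry requires (1/1) × 6.174 = 6.174 mol H2O; 14.87 mol is available, so CO is limiting.
n(H2O) consumed = (1/1) × 6.174 = 6.174 mol; remaining = 14.87 − 6.174 = 8.696 mol
V(H2O) = nRT/P = 8.696 × 8.314 × 635.15 / 150 = 306.1 L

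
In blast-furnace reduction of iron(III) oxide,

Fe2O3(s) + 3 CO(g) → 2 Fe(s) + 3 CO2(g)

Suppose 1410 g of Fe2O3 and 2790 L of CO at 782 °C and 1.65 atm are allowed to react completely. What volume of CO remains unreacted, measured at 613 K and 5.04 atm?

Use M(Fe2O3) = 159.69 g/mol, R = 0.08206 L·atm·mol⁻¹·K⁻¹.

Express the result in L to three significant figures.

266 L

n(Fe2O3) = 1410 / 159.69 = 8.830 mol
n(CO) = PV/RT = (1.65 × 2790) / (0.08206 × 1055.15) = 53.17 mol
For 8.830 mol Fe2O3, stoichiometry requires (3/1) × 8.830 = 26.49 mol CO; 53.17 mol is available, so Fe2O3 is limiting.
n(CO) consumed = (3/1) × 8.830 = 26.49 mol; remaining = 53.17 − 26.49 = 26.68 mol
V(CO) = nRT/P = 26.68 × 0.08206 × 613 / 5.04 = 266.3 L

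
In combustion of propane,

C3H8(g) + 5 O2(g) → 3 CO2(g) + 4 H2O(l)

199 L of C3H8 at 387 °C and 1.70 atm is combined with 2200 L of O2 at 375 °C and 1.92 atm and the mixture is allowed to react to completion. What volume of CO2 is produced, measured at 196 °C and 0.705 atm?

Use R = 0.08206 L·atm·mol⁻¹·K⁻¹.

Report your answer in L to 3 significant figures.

1020 L

n(C3H8) = PV/RT = (1.70 × 199) / (0.08206 × 660.15) = 6.245 mol
n(O2) = PV/RT = (1.92 × 2200) / (0.08206 × 648.15) = 79.42 mol
For 6.245 mol C3H8, stoichiometry requires (5/1) × 6.245 = 31.23 mol O2; 79.42 mol is available, so C3H8 is limiting.
n(CO2) = (3/1) × 6.245 = 18.73 mol
V(CO2) = nRT/P = 18.73 × 0.08206 × 469.15 / 0.705 = 1023 L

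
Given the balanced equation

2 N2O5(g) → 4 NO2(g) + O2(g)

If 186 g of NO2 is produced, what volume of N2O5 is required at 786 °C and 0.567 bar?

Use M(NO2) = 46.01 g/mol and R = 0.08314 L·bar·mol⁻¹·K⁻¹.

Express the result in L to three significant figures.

n(NO2) = 186.0 / 46.01 = 4.043 mol
n(N2O5) = (2/4) × 4.043 = 2.022 mol
V = nRT/P = 2.022 × 0.08314 × 1059.15 / 0.567 = 314.0 L

314 L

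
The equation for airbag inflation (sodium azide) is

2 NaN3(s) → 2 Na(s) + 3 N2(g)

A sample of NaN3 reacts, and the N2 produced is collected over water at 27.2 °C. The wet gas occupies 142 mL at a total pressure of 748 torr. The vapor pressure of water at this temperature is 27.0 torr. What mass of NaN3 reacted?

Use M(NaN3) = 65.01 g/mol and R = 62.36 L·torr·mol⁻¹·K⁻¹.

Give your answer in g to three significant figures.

0.237 g

P(N2) = 748 − 27.0 = 721.0 torr
n(N2) = PV/RT = (721.0 × 0.1420) / (62.36 × 300.35) = 0.005466 mol
n(NaN3) = (2/3) × 0.005466 = 0.003644 mol
m(NaN3) = 0.003644 × 65.01 = 0.2369 g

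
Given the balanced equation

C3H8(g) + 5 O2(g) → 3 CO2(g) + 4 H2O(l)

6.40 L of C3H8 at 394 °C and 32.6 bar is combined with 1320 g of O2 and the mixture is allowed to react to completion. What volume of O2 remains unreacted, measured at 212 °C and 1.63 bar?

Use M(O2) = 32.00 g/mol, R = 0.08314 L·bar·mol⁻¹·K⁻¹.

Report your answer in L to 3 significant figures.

555 L

n(C3H8) = PV/RT = (32.6 × 6.40) / (0.08314 × 667.15) = 3.762 mol
n(O2) = 1320 / 32.00 = 41.25 mol
For 3.762 mol C3H8, stoichiometry requires (5/1) × 3.762 = 18.81 mol O2; 41.25 mol is available, so C3H8 is limiting.
n(O2) consumed = (5/1) × 3.762 = 18.81 mol; remaining = 41.25 − 18.81 = 22.44 mol
V(O2) = nRT/P = 22.44 × 0.08314 × 485.15 / 1.63 = 555.3 L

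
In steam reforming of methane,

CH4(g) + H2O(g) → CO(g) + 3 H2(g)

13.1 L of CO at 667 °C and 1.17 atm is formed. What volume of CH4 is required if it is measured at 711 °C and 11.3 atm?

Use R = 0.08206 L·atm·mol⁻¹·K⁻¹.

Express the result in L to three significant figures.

n(CO) = PV/RT = (1.17 × 13.1) / (0.08206 × 940.15) = 0.1987 mol
n(CH4) = (1/1) × 0.1987 = 0.1987 mol
V = nRT/P = 0.1987 × 0.08206 × 984.15 / 11.3 = 1.420 L

1.42 L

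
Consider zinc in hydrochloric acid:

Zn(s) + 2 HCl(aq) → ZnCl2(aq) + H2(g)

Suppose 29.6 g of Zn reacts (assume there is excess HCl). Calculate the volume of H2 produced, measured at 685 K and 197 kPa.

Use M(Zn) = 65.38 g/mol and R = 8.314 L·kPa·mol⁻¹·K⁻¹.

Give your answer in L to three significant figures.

n(Zn) = 29.60 / 65.38 = 0.4527 mol
n(H2) = (1/1) × 0.4527 = 0.4527 mol
V = nRT/P = 0.4527 × 8.314 × 685 / 197 = 13.09 L

13.1 L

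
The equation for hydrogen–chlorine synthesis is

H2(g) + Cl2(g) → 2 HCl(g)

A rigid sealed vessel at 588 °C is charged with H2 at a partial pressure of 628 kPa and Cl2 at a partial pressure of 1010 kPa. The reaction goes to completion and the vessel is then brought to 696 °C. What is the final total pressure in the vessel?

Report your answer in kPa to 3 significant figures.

Because the vessel is rigid and T is held at 588 °C, work the stoichiometry in partial pressures (P_i = n_iRT/V).
P(Cl2) required for 628 kPa of H2 = (1/1) × 628 = 628.0 kPa; available 1010 kPa, so H2 is limiting.
P(Cl2) remaining = 1010 − (1/1) × 628 = 382.0 kPa
P(gaseous products) = (2)/1 × 628 = 1256 kPa
P_total at 588 °C = 382.0 + 1256 = 1638 kPa
Scaling to 696 °C: P = 1638 × 969.15/861.15 = 1843 kPa

1840 kPa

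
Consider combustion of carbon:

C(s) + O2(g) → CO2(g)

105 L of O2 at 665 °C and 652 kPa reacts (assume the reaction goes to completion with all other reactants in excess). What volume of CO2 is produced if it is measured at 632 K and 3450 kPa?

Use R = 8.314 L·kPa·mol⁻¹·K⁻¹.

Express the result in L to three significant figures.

n(O2) = PV/RT = (652 × 105) / (8.314 × 938.15) = 8.777 mol
n(CO2) = (1/1) × 8.777 = 8.777 mol
V = nRT/P = 8.777 × 8.314 × 632 / 3450 = 13.37 L

13.4 L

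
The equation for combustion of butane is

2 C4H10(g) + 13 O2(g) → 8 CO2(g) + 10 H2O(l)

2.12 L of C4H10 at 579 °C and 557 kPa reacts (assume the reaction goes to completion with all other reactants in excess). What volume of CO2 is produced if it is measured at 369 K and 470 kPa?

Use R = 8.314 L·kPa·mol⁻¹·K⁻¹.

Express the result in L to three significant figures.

4.35 L

n(C4H10) = PV/RT = (557 × 2.12) / (8.314 × 852.15) = 0.1667 mol
n(CO2) = (8/2) × 0.1667 = 0.6668 mol
V = nRT/P = 0.6668 × 8.314 × 369 / 470 = 4.352 L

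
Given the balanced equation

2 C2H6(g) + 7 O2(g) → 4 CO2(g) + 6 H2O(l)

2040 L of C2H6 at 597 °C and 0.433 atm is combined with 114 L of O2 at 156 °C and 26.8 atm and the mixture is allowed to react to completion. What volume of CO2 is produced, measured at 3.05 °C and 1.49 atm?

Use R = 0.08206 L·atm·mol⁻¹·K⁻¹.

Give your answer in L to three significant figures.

376 L

n(C2H6) = PV/RT = (0.433 × 2040) / (0.08206 × 870.15) = 12.37 mol
n(O2) = PV/RT = (26.8 × 114) / (0.08206 × 429.15) = 86.76 mol
For 12.37 mol C2H6, stoichiometry requires (7/2) × 12.37 = 43.29 mol O2; 86.76 mol is available, so C2H6 is limiting.
n(CO2) = (4/2) × 12.37 = 24.74 mol
V(CO2) = nRT/P = 24.74 × 0.08206 × 276.2 / 1.49 = 376.3 L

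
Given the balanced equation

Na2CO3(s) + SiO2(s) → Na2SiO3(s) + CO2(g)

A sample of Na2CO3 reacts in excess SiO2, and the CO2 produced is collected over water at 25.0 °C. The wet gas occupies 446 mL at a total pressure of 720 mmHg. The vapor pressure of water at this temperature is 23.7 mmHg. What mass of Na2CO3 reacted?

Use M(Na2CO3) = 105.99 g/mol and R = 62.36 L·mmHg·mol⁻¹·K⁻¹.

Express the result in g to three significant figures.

1.77 g

P(CO2) = 720 − 23.7 = 696.3 mmHg
n(CO2) = PV/RT = (696.3 × 0.4460) / (62.36 × 298.15) = 0.01670 mol
n(Na2CO3) = (1/1) × 0.01670 = 0.01670 mol
m(Na2CO3) = 0.01670 × 105.99 = 1.770 g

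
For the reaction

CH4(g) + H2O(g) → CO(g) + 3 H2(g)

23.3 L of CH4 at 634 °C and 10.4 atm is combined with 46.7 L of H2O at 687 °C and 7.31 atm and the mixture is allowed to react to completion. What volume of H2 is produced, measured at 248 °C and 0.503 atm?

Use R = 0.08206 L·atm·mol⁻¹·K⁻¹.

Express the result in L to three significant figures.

830 L

n(CH4) = PV/RT = (10.4 × 23.3) / (0.08206 × 907.15) = 3.255 mol
n(H2O) = PV/RT = (7.31 × 46.7) / (0.08206 × 960.15) = 4.333 mol
For 3.255 mol CH4, stoichiometry requires (1/1) × 3.255 = 3.255 mol H2O; 4.333 mol is available, so CH4 is limiting.
n(H2) = (3/1) × 3.255 = 9.765 mol
V(H2) = nRT/P = 9.765 × 0.08206 × 521.15 / 0.503 = 830.2 L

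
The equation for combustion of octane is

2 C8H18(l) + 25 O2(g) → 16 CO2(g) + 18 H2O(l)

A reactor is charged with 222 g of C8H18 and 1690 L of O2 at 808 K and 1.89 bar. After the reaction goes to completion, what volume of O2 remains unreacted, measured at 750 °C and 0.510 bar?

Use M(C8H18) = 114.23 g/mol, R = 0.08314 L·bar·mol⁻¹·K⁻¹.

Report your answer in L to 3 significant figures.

n(C8H18) = 222 / 114.23 = 1.943 mol
n(O2) = PV/RT = (1.89 × 1690) / (0.08314 × 808) = 47.55 mol
For 1.943 mol C8H18, stoichiometry requires (25/2) × 1.943 = 24.29 mol O2; 47.55 mol is available, so C8H18 is limiting.
n(O2) consumed = (25/2) × 1.943 = 24.29 mol; remaining = 47.55 − 24.29 = 23.26 mol
V(O2) = nRT/P = 23.26 × 0.08314 × 1023.15 / 0.510 = 3880 L

3880 L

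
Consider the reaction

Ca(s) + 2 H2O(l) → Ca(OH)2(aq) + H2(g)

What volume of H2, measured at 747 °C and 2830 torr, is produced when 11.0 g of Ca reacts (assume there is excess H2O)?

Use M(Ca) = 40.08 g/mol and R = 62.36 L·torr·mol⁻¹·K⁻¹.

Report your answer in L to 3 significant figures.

n(Ca) = 11.00 / 40.08 = 0.2745 mol
n(H2) = (1/1) × 0.2745 = 0.2745 mol
V = nRT/P = 0.2745 × 62.36 × 1020.15 / 2830 = 6.171 L

6.17 L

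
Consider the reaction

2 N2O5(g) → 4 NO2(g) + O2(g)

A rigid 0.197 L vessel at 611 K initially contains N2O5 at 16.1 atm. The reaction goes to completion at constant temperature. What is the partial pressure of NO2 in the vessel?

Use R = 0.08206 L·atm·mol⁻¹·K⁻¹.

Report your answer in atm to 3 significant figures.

32.2 atm

n(N2O5)₀ = PV/RT = (16.1 × 0.197) / (0.08206 × 611) = 0.06326 mol
n(NO2) = (4/2) × 0.06326 = 0.1265 mol
P(NO2) = nRT/V = 0.1265 × 0.08206 × 611 / 0.197 = 32.20 atm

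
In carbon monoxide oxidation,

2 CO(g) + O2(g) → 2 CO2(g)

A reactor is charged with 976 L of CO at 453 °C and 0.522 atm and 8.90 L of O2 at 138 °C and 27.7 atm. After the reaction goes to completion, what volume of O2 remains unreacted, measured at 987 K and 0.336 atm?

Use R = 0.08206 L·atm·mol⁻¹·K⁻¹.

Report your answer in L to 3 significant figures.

731 L

n(CO) = PV/RT = (0.522 × 976) / (0.08206 × 726.15) = 8.550 mol
n(O2) = PV/RT = (27.7 × 8.90) / (0.08206 × 411.15) = 7.307 mol
For 8.550 mol CO, stoichiometry requires (1/2) × 8.550 = 4.275 mol O2; 7.307 mol is available, so CO is limiting.
n(O2) consumed = (1/2) × 8.550 = 4.275 mol; remaining = 7.307 − 4.275 = 3.032 mol
V(O2) = nRT/P = 3.032 × 0.08206 × 987 / 0.336 = 730.9 L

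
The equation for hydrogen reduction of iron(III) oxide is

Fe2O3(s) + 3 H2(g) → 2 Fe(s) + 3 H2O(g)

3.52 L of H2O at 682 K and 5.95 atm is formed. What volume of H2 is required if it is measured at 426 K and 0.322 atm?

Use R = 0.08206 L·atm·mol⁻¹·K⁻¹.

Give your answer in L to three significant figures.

n(H2O) = PV/RT = (5.95 × 3.52) / (0.08206 × 682) = 0.3742 mol
n(H2) = (3/3) × 0.3742 = 0.3742 mol
V = nRT/P = 0.3742 × 0.08206 × 426 / 0.322 = 40.62 L

40.6 L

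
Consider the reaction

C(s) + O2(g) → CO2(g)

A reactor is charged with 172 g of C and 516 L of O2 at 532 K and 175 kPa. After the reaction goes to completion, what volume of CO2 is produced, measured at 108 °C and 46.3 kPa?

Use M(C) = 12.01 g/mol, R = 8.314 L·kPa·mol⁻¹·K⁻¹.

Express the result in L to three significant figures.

980 L

n(C) = 172 / 12.01 = 14.32 mol
n(O2) = PV/RT = (175 × 516) / (8.314 × 532) = 20.42 mol
For 14.32 mol C, stoichiometry requires (1/1) × 14.32 = 14.32 mol O2; 20.42 mol is available, so C is limiting.
n(CO2) = (1/1) × 14.32 = 14.32 mol
V(CO2) = nRT/P = 14.32 × 8.314 × 381.15 / 46.3 = 980.1 L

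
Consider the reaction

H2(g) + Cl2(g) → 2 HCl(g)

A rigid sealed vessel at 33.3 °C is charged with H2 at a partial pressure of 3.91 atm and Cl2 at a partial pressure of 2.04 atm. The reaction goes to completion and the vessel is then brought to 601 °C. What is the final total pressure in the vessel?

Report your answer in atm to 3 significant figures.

Because the vessel is rigid and T is held at 33.3 °C, work the stoichiometry in partial pressures (P_i = n_iRT/V).
P(Cl2) required for 3.91 atm of H2 = (1/1) × 3.91 = 3.910 atm; available 2.04 atm, so Cl2 is limiting.
P(H2) remaining = 3.91 − (1/1) × 2.04 = 1.870 atm
P(gaseous products) = (2)/1 × 2.04 = 4.080 atm
P_total at 33.3 °C = 1.870 + 4.080 = 5.950 atm
Scaling to 601 °C: P = 5.950 × 874.15/306.45 = 16.97 atm

17.0 atm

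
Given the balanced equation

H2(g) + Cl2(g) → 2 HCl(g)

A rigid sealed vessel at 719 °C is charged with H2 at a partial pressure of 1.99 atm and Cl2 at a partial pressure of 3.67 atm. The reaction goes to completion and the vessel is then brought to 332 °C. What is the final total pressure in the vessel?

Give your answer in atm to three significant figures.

Because the vessel is rigid and T is held at 719 °C, work the stoichiometry in partial pressures (P_i = n_iRT/V).
P(Cl2) required for 1.99 atm of H2 = (1/1) × 1.99 = 1.990 atm; available 3.67 atm, so H2 is limiting.
P(Cl2) remaining = 3.67 − (1/1) × 1.99 = 1.680 atm
P(gaseous products) = (2)/1 × 1.99 = 3.980 atm
P_total at 719 °C = 1.680 + 3.980 = 5.660 atm
Scaling to 332 °C: P = 5.660 × 605.15/992.15 = 3.452 atm

3.45 atm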